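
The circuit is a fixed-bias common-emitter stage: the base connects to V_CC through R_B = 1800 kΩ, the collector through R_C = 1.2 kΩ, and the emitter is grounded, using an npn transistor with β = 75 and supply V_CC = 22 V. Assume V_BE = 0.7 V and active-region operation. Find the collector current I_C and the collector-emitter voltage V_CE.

I_C ≈ 0.89 mA, V_CE ≈ 21 V

Base loop: V_CC = I_B·R_B + V_BE, so I_B = (22 − 0.7)/1800 kΩ = 0.0118 mA.
In the active region I_C = β·I_B = 75 × 0.0118 = 0.888 mA.
Collector loop: V_CE = V_CC − I_C·R_C = 22 − 0.888×1.2 = 20.9 V.
Since V_CE = 20.9 V > V_CE(sat) ≈ 0.2 V, the transistor is in the active region as assumed.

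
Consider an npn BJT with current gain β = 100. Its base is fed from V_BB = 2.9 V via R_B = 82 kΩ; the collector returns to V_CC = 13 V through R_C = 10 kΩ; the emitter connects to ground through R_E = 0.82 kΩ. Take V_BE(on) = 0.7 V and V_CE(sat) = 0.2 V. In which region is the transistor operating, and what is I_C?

saturation; I_C ≈ 1.2 mA

Assume active: I_B = (2.9 − 0.7)/(82 + 101×0.82) = 0.0133 mA, I_C = β·I_B = 1.33 mA.
Then V_CE = 13 − 1.33×10 − 1.35×0.82 = -1.45 V < 0.2 V — the active assumption fails.
Re-solve with V_CE = 0.2 V. KCL at the emitter: V_E/R_E = (V_BB−0.7−V_E)/R_B + (V_CC−0.2−V_E)/R_C, giving V_E = 0.981 V.
I_C = (V_CC − 0.2 − V_E)/R_C = (12.8 − 0.981)/10 = 1.18 mA.
Check: I_B = (2.2 − 0.981)/82 = 0.0149 mA, and β·I_B = 1.49 mA > I_C, confirming saturation.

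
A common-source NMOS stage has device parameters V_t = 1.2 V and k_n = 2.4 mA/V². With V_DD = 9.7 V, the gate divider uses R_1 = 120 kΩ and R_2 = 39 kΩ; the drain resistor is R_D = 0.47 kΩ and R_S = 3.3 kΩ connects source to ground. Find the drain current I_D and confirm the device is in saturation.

I_D ≈ 0.23 mA

V_G = V_DD·R_2/(R_1+R_2) = 9.7×39/159 = 2.38 V.
Assume saturation: I_D = (k_n/2)(V_GS − V_t)² with V_GS = V_G − I_D·R_S = 2.38 − 3.3·I_D.
Substituting gives 13.1·I_D² − 10.3·I_D + 1.67 = 0, with roots I_D = 0.226 or 0.565 mA.
The root I_D = 0.565 mA gives V_GS = 0.514 V ≤ V_t, so take I_D = 0.226 mA.
Then V_GS = 1.63 V and V_DS = V_DD − I_D(R_D+R_S) = 9.7 − 0.226×3.77 = 8.85 V.
Saturation requires V_DS ≥ V_GS − V_t = 0.434 V; 8.85 ≥ 0.434 ✓.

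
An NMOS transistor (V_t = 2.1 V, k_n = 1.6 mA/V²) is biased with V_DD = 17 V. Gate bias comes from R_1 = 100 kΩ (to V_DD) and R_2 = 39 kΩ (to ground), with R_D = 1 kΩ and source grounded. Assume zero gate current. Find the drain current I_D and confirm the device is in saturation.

V_G = V_DD·R_2/(R_1+R_2) = 17×39/139 = 4.77 V. With the source grounded, V_GS = V_G = 4.77 V.
Assume saturation: I_D = (k_n/2)(V_GS − V_t)² = (1.6/2)×(4.77 − 2.1)² = 0.8×2.67² = 5.7 mA.
V_DS = V_DD − I_D·R_D = 17 − 5.7×1 = 11.3 V.
Saturation requires V_DS ≥ V_GS − V_t = 2.67 V; 11.3 ≥ 2.67 ✓.

I_D ≈ 5.7 mA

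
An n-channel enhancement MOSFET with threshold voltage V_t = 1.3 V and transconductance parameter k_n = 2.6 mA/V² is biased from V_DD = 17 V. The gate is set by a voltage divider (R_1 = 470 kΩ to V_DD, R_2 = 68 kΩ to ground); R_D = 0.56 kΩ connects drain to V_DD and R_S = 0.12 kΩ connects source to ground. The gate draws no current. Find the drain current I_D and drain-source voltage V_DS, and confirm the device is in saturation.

V_G = V_DD·R_2/(R_1+R_2) = 17×68/538 = 2.15 V.
Assume saturation: I_D = (k_n/2)(V_GS − V_t)² with V_GS = V_G − I_D·R_S = 2.15 − 0.12·I_D.
Substituting gives 0.0187·I_D² − 1.26·I_D + 0.936 = 0, with roots I_D = 0.749 or 66.8 mA.
The root I_D = 66.8 mA gives V_GS = -5.87 V ≤ V_t, so take I_D = 0.749 mA.
Then V_GS = 2.06 V and V_DS = V_DD − I_D(R_D+R_S) = 17 − 0.749×0.68 = 16.5 V.
Saturation requires V_DS ≥ V_GS − V_t = 0.759 V; 16.5 ≥ 0.759 ✓.

I_D ≈ 0.75 mA, V_DS ≈ 16 V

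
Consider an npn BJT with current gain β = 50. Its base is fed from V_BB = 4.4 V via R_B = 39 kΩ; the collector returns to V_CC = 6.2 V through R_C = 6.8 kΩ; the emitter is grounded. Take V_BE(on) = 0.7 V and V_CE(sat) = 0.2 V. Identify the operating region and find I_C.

saturation; I_C ≈ 0.88 mA

Assume active: I_B = (4.4 − 0.7)/39 = 0.0949 mA, giving I_C = β·I_B = 4.74 mA.
But then V_CE = 6.2 − 4.74×6.8 = -26.1 V < V_CE(sat) = 0.2 V — impossible in the active region.
So the transistor is saturated. With V_CE = 0.2 V, I_C = (V_CC − 0.2)/R_C = 6/6.8 = 0.882 mA.
Check: β·I_B = 4.74 mA > I_C = 0.882 mA, confirming saturation.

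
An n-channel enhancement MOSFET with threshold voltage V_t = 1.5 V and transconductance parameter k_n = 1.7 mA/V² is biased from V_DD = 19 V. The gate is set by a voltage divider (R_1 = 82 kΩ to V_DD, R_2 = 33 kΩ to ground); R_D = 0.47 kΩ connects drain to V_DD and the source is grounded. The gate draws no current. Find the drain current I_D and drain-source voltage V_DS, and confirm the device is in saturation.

I_D ≈ 13 mA, V_DS ≈ 13 V

V_G = V_DD·R_2/(R_1+R_2) = 19×33/115 = 5.45 V. With the source grounded, V_GS = V_G = 5.45 V.
Assume saturation: I_D = (k_n/2)(V_GS − V_t)² = (1.7/2)×(5.45 − 1.5)² = 0.85×3.95² = 13.3 mA.
V_DS = V_DD − I_D·R_D = 19 − 13.3×0.47 = 12.8 V.
Saturation requires V_DS ≥ V_GS − V_t = 3.95 V; 12.8 ≥ 3.95 ✓.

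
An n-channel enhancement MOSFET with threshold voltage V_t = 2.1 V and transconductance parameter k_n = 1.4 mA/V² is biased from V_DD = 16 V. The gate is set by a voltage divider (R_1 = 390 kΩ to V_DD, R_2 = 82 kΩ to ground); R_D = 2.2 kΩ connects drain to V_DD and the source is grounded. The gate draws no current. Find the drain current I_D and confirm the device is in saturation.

I_D ≈ 0.32 mA

V_G = V_DD·R_2/(R_1+R_2) = 16×82/472 = 2.78 V. With the source grounded, V_GS = V_G = 2.78 V.
Assume saturation: I_D = (k_n/2)(V_GS − V_t)² = (1.4/2)×(2.78 − 2.1)² = 0.7×0.68² = 0.323 mA.
V_DS = V_DD − I_D·R_D = 16 − 0.323×2.2 = 15.3 V.
Saturation requires V_DS ≥ V_GS − V_t = 0.68 V; 15.3 ≥ 0.68 ✓.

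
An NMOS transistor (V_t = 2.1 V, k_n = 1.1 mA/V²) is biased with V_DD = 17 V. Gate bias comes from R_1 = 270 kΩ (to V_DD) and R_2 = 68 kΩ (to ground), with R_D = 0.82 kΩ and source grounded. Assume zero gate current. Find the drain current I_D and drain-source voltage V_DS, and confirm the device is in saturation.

V_G = V_DD·R_2/(R_1+R_2) = 17×68/338 = 3.42 V. With the source grounded, V_GS = V_G = 3.42 V.
Assume saturation: I_D = (k_n/2)(V_GS − V_t)² = (1.1/2)×(3.42 − 2.1)² = 0.55×1.32² = 0.958 mA.
V_DS = V_DD − I_D·R_D = 17 − 0.958×0.82 = 16.2 V.
Saturation requires V_DS ≥ V_GS − V_t = 1.32 V; 16.2 ≥ 1.32 ✓.

I_D ≈ 0.96 mA, V_DS ≈ 16 V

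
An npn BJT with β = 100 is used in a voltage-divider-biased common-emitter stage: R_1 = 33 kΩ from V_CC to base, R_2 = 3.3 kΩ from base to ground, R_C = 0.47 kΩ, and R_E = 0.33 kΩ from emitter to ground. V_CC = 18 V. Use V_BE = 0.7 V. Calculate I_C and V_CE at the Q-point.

I_C ≈ 2.6 mA, V_CE ≈ 16 V

Thevenize the base divider: V_Th = V_CC·R_2/(R_1+R_2) = 18×3.3/36.3 = 1.64 V, R_Th = R_1‖R_2 = 3 kΩ.
Base-emitter loop: V_Th = I_B·R_Th + V_BE + (β+1)I_B·R_E, so I_B = (1.64 − 0.7) / (3 + 101×0.33) = 0.0258 mA.
I_C = β·I_B = 100×0.0258 = 2.58 mA, and I_E = (β+1)I_B = 2.6 mA.
V_CE = V_CC − I_C·R_C − I_E·R_E = 18 − 2.58×0.47 − 2.6×0.33 = 15.9 V.
V_CE = 15.9 V > 0.2 V confirms active-region operation.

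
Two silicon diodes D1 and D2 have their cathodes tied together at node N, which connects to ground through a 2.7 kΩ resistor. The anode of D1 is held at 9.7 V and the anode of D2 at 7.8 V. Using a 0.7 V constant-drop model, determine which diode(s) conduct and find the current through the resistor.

Only D1 conducts; I_R ≈ 3.3 mA

Assume both conduct. Then node N would need to be at both 9.7−0.7 = 9 V and 7.8−0.7 = 7.1 V, which is impossible.
Assume only D1 conducts: V_N = 9.7 − 0.7 = 9 V, so I_R = 9/2.7 = 3.33 mA.
Check D2: its anode-to-cathode voltage is 7.8 − 9 = -1.2 V < 0.7 V, so it is off. The assumption is consistent.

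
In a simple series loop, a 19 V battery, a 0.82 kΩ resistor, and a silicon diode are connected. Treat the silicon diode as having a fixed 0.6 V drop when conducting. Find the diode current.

I ≈ 22 mA

KVL around the loop: 19 = V_D + I·R = 0.6 + I × 0.82 kΩ.
So I = (19 − 0.6) / 0.82 kΩ = 18.4 / 0.82 = 22.4 mA.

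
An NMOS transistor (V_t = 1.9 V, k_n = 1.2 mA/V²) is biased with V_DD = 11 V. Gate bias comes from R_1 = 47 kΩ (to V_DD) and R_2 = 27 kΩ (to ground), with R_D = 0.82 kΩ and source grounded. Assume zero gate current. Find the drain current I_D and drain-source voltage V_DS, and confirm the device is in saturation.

I_D ≈ 2.7 mA, V_DS ≈ 8.8 V

V_G = V_DD·R_2/(R_1+R_2) = 11×27/74 = 4.01 V. With the source grounded, V_GS = V_G = 4.01 V.
Assume saturation: I_D = (k_n/2)(V_GS − V_t)² = (1.2/2)×(4.01 − 1.9)² = 0.6×2.11² = 2.68 mA.
V_DS = V_DD − I_D·R_D = 11 − 2.68×0.82 = 8.8 V.
Saturation requires V_DS ≥ V_GS − V_t = 2.11 V; 8.8 ≥ 2.11 ✓.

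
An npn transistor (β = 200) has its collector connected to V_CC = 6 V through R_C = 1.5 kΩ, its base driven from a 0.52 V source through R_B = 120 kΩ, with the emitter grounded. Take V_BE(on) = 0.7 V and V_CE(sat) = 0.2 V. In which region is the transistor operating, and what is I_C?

V_BB = 0.52 V ≤ V_BE(on) = 0.7 V, so the base-emitter junction is not forward biased.
The transistor is in cutoff: I_B = I_C = 0.

cutoff; I_C ≈ 0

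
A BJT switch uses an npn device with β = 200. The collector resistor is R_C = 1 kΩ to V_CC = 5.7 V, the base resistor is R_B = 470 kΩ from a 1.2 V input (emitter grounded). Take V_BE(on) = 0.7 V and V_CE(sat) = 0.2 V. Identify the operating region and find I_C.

Assume active. Base-emitter loop: I_B = (V_BB − V_BE)/R_B = (1.2 − 0.7)/470 = 0.00106 mA.
I_C = β·I_B = 200×0.00106 = 0.213 mA.
V_CE = V_CC − I_C·R_C = 5.7 − 0.213×1 = 5.49 V > V_CE(sat), so the active-region assumption holds.

active; I_C ≈ 0.21 mA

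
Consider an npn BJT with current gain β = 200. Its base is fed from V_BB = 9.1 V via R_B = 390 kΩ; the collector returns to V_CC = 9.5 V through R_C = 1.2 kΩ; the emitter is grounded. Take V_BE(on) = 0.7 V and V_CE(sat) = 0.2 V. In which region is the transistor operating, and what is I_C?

active; I_C ≈ 4.3 mA

Assume active. Base-emitter loop: I_B = (V_BB − V_BE)/R_B = (9.1 − 0.7)/390 = 0.0215 mA.
I_C = β·I_B = 200×0.0215 = 4.31 mA.
V_CE = V_CC − I_C·R_C = 9.5 − 4.31×1.2 = 4.33 V > V_CE(sat), so the active-region assumption holds.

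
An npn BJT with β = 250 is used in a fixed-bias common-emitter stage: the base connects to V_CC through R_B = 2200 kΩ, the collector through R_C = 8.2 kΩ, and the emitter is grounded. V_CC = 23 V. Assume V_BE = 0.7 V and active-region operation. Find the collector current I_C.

Base loop: V_CC = I_B·R_B + V_BE, so I_B = (23 − 0.7)/2200 kΩ = 0.0101 mA.
In the active region I_C = β·I_B = 250 × 0.0101 = 2.53 mA.
Collector loop: V_CE = V_CC − I_C·R_C = 23 − 2.53×8.2 = 2.22 V.
Since V_CE = 2.22 V > V_CE(sat) ≈ 0.2 V, the transistor is in the active region as assumed.

I_C ≈ 2.5 mA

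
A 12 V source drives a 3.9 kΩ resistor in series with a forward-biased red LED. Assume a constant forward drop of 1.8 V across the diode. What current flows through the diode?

KVL around the loop: 12 = V_D + I·R = 1.8 + I × 3.9 kΩ.
So I = (12 − 1.8) / 3.9 kΩ = 10.2 / 3.9 = 2.62 mA.

I ≈ 2.6 mA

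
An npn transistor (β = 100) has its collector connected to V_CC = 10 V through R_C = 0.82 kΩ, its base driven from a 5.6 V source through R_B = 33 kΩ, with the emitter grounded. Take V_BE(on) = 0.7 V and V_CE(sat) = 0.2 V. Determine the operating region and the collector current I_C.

Assume active: I_B = (5.6 − 0.7)/33 = 0.148 mA, giving I_C = β·I_B = 14.8 mA.
But then V_CE = 10 − 14.8×0.82 = -2.18 V < V_CE(sat) = 0.2 V — impossible in the active region.
So the transistor is saturated. With V_CE = 0.2 V, I_C = (V_CC − 0.2)/R_C = 9.8/0.82 = 12 mA.
Check: β·I_B = 14.8 mA > I_C = 12 mA, confirming saturation.

saturation; I_C ≈ 12 mA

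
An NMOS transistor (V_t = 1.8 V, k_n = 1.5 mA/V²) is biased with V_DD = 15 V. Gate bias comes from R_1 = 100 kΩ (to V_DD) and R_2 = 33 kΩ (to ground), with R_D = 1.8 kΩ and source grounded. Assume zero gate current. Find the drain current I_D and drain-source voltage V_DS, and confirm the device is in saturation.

V_G = V_DD·R_2/(R_1+R_2) = 15×33/133 = 3.72 V. With the source grounded, V_GS = V_G = 3.72 V.
Assume saturation: I_D = (k_n/2)(V_GS − V_t)² = (1.5/2)×(3.72 − 1.8)² = 0.75×1.92² = 2.77 mA.
V_DS = V_DD − I_D·R_D = 15 − 2.77×1.8 = 10 V.
Saturation requires V_DS ≥ V_GS − V_t = 1.92 V; 10 ≥ 1.92 ✓.

I_D ≈ 2.8 mA, V_DS ≈ 10 V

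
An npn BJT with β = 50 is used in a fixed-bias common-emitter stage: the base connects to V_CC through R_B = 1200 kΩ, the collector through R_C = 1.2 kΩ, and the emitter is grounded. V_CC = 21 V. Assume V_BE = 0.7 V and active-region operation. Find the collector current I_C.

I_C ≈ 0.85 mA

Base loop: V_CC = I_B·R_B + V_BE, so I_B = (21 − 0.7)/1200 kΩ = 0.0169 mA.
In the active region I_C = β·I_B = 50 × 0.0169 = 0.846 mA.
Collector loop: V_CE = V_CC − I_C·R_C = 21 − 0.846×1.2 = 20 V.
Since V_CE = 20 V > V_CE(sat) ≈ 0.2 V, the transistor is in the active region as assumed.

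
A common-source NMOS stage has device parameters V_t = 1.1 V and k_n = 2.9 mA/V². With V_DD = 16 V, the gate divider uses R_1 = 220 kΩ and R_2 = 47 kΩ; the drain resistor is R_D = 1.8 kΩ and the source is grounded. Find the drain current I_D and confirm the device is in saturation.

I_D ≈ 4.3 mA

V_G = V_DD·R_2/(R_1+R_2) = 16×47/267 = 2.82 V. With the source grounded, V_GS = V_G = 2.82 V.
Assume saturation: I_D = (k_n/2)(V_GS − V_t)² = (2.9/2)×(2.82 − 1.1)² = 1.45×1.72² = 4.27 mA.
V_DS = V_DD − I_D·R_D = 16 − 4.27×1.8 = 8.31 V.
Saturation requires V_DS ≥ V_GS − V_t = 1.72 V; 8.31 ≥ 1.72 ✓.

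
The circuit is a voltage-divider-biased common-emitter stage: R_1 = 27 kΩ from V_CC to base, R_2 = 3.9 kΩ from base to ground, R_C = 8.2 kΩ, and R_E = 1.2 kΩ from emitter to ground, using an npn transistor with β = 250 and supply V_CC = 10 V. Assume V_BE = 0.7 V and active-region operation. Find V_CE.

V_CE ≈ 5.7 V

Thevenize the base divider: V_Th = V_CC·R_2/(R_1+R_2) = 10×3.9/30.9 = 1.26 V, R_Th = R_1‖R_2 = 3.41 kΩ.
Base-emitter loop: V_Th = I_B·R_Th + V_BE + (β+1)I_B·R_E, so I_B = (1.26 − 0.7) / (3.41 + 251×1.2) = 0.00185 mA.
I_C = β·I_B = 250×0.00185 = 0.461 mA, and I_E = (β+1)I_B = 0.463 mA.
V_CE = V_CC − I_C·R_C − I_E·R_E = 10 − 0.461×8.2 − 0.463×1.2 = 5.66 V.
V_CE = 5.66 V > 0.2 V confirms active-region operation.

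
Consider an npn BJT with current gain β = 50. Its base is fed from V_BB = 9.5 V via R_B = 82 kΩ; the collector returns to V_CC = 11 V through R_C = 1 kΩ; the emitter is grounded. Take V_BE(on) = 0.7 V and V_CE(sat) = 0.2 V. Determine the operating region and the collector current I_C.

Assume active. Base-emitter loop: I_B = (V_BB − V_BE)/R_B = (9.5 − 0.7)/82 = 0.107 mA.
I_C = β·I_B = 50×0.107 = 5.37 mA.
V_CE = V_CC − I_C·R_C = 11 − 5.37×1 = 5.63 V > V_CE(sat), so the active-region assumption holds.

active; I_C ≈ 5.4 mA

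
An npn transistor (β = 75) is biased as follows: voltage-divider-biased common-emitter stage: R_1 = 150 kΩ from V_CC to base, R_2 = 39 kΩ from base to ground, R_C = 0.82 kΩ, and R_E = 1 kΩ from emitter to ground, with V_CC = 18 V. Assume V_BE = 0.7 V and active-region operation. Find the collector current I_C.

I_C ≈ 2.1 mA

Thevenize the base divider: V_Th = V_CC·R_2/(R_1+R_2) = 18×39/189 = 3.71 V, R_Th = R_1‖R_2 = 31 kΩ.
Base-emitter loop: V_Th = I_B·R_Th + V_BE + (β+1)I_B·R_E, so I_B = (3.71 − 0.7) / (31 + 76×1) = 0.0282 mA.
I_C = β·I_B = 75×0.0282 = 2.11 mA, and I_E = (β+1)I_B = 2.14 mA.
V_CE = V_CC − I_C·R_C − I_E·R_E = 18 − 2.11×0.82 − 2.14×1 = 14.1 V.
V_CE = 14.1 V > 0.2 V confirms active-region operation.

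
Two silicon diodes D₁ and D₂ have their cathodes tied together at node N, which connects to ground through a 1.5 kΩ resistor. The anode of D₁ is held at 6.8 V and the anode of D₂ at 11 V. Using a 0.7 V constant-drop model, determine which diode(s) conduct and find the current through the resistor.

Only D₂ conducts; I_R ≈ 6.9 mA

Assume both conduct. Then node N would need to be at both 6.8−0.7 = 6.1 V and 11−0.7 = 10.3 V, which is impossible.
Assume only D₂ conducts: V_N = 11 − 0.7 = 10.3 V, so I_R = 10.3/1.5 = 6.87 mA.
Check D₁: its anode-to-cathode voltage is 6.8 − 10.3 = -3.5 V < 0.7 V, so it is off. The assumption is consistent.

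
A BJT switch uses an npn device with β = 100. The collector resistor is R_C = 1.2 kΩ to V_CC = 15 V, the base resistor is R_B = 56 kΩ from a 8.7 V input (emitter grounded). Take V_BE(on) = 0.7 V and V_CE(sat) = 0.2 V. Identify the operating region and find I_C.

Assume active: I_B = (8.7 − 0.7)/56 = 0.143 mA, giving I_C = β·I_B = 14.3 mA.
But then V_CE = 15 − 14.3×1.2 = -2.14 V < V_CE(sat) = 0.2 V — impossible in the active region.
So the transistor is saturated. With V_CE = 0.2 V, I_C = (V_CC − 0.2)/R_C = 14.8/1.2 = 12.3 mA.
Check: β·I_B = 14.3 mA > I_C = 12.3 mA, confirming saturation.

saturation; I_C ≈ 12 mA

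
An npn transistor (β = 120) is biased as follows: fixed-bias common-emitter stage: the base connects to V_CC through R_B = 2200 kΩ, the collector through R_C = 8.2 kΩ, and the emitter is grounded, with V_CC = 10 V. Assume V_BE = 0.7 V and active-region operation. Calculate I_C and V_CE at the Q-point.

Base loop: V_CC = I_B·R_B + V_BE, so I_B = (10 − 0.7)/2200 kΩ = 0.00423 mA.
In the active region I_C = β·I_B = 120 × 0.00423 = 0.507 mA.
Collector loop: V_CE = V_CC − I_C·R_C = 10 − 0.507×8.2 = 5.84 V.
Since V_CE = 5.84 V > V_CE(sat) ≈ 0.2 V, the transistor is in the active region as assumed.

I_C ≈ 0.51 mA, V_CE ≈ 5.8 V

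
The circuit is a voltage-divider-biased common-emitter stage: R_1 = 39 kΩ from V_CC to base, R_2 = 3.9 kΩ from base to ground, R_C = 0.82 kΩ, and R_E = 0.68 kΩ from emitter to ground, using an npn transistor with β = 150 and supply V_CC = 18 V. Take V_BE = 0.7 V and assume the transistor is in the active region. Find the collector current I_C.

I_C ≈ 1.3 mA

Thevenize the base divider: V_Th = V_CC·R_2/(R_1+R_2) = 18×3.9/42.9 = 1.64 V, R_Th = R_1‖R_2 = 3.55 kΩ.
Base-emitter loop: V_Th = I_B·R_Th + V_BE + (β+1)I_B·R_E, so I_B = (1.64 − 0.7) / (3.55 + 151×0.68) = 0.00881 mA.
I_C = β·I_B = 150×0.00881 = 1.32 mA, and I_E = (β+1)I_B = 1.33 mA.
V_CE = V_CC − I_C·R_C − I_E·R_E = 18 − 1.32×0.82 − 1.33×0.68 = 16 V.
V_CE = 16 V > 0.2 V confirms active-region operation.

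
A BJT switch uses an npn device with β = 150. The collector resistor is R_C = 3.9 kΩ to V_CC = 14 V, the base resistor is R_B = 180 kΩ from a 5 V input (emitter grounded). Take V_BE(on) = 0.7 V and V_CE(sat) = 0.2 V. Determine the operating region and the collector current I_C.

saturation; I_C ≈ 3.5 mA

Assume active: I_B = (5 − 0.7)/180 = 0.0239 mA, giving I_C = β·I_B = 3.58 mA.
But then V_CE = 14 − 3.58×3.9 = 0.025 V < V_CE(sat) = 0.2 V — impossible in the active region.
So the transistor is saturated. With V_CE = 0.2 V, I_C = (V_CC − 0.2)/R_C = 13.8/3.9 = 3.54 mA.
Check: β·I_B = 3.58 mA > I_C = 3.54 mA, confirming saturation.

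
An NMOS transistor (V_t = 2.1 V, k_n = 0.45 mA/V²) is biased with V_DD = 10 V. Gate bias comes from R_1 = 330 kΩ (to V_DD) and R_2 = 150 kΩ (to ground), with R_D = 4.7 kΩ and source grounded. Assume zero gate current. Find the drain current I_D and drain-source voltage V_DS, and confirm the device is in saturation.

V_G = V_DD·R_2/(R_1+R_2) = 10×150/480 = 3.12 V. With the source grounded, V_GS = V_G = 3.12 V.
Assume saturation: I_D = (k_n/2)(V_GS − V_t)² = (0.45/2)×(3.12 − 2.1)² = 0.225×1.02² = 0.236 mA.
V_DS = V_DD − I_D·R_D = 10 − 0.236×4.7 = 8.89 V.
Saturation requires V_DS ≥ V_GS − V_t = 1.02 V; 8.89 ≥ 1.02 ✓.

I_D ≈ 0.24 mA, V_DS ≈ 8.9 V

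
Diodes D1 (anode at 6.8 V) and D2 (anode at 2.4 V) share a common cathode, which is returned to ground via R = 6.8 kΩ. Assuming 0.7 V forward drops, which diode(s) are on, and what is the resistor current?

Assume both conduct. Then node N would need to be at both 6.8−0.7 = 6.1 V and 2.4−0.7 = 1.7 V, which is impossible.
Assume only D1 conducts: V_N = 6.8 − 0.7 = 6.1 V, so I_R = 6.1/6.8 = 0.897 mA.
Check D2: its anode-to-cathode voltage is 2.4 − 6.1 = -3.7 V < 0.7 V, so it is off. The assumption is consistent.

Only D1 conducts; I_R ≈ 0.9 mA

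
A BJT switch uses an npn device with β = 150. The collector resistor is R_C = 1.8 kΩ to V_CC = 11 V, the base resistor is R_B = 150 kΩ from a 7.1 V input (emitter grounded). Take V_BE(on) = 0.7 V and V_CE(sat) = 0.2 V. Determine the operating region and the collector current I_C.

Assume active: I_B = (7.1 − 0.7)/150 = 0.0427 mA, giving I_C = β·I_B = 6.4 mA.
But then V_CE = 11 − 6.4×1.8 = -0.52 V < V_CE(sat) = 0.2 V — impossible in the active region.
So the transistor is saturated. With V_CE = 0.2 V, I_C = (V_CC − 0.2)/R_C = 10.8/1.8 = 6 mA.
Check: β·I_B = 6.4 mA > I_C = 6 mA, confirming saturation.

saturation; I_C ≈ 6 mA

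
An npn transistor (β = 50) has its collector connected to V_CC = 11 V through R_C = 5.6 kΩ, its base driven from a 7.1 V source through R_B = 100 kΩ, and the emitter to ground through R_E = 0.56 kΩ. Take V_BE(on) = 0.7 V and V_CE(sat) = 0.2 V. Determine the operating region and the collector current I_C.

saturation; I_C ≈ 1.7 mA

Assume active: I_B = (7.1 − 0.7)/(100 + 51×0.56) = 0.0498 mA, I_C = β·I_B = 2.49 mA.
Then V_CE = 11 − 2.49×5.6 − 2.54×0.56 = -4.36 V < 0.2 V — the active assumption fails.
Re-solve with V_CE = 0.2 V. KCL at the emitter: V_E/R_E = (V_BB−0.7−V_E)/R_B + (V_CC−0.2−V_E)/R_C, giving V_E = 1.01 V.
I_C = (V_CC − 0.2 − V_E)/R_C = (10.8 − 1.01)/5.6 = 1.75 mA.
Check: I_B = (6.4 − 1.01)/100 = 0.0539 mA, and β·I_B = 2.7 mA > I_C, confirming saturation.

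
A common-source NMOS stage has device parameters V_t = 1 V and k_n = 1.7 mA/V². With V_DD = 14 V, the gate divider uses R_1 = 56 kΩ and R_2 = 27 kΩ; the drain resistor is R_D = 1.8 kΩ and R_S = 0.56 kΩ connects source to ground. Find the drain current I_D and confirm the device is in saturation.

V_G = V_DD·R_2/(R_1+R_2) = 14×27/83 = 4.55 V.
Assume saturation: I_D = (k_n/2)(V_GS − V_t)² with V_GS = V_G − I_D·R_S = 4.55 − 0.56·I_D.
Substituting gives 0.267·I_D² − 4.38·I_D + 10.7 = 0, with roots I_D = 2.99 or 13.5 mA.
The root I_D = 13.5 mA gives V_GS = -2.98 V ≤ V_t, so take I_D = 2.99 mA.
Then V_GS = 2.88 V and V_DS = V_DD − I_D(R_D+R_S) = 14 − 2.99×2.36 = 6.93 V.
Saturation requires V_DS ≥ V_GS − V_t = 1.88 V; 6.93 ≥ 1.88 ✓.

I_D ≈ 3 mA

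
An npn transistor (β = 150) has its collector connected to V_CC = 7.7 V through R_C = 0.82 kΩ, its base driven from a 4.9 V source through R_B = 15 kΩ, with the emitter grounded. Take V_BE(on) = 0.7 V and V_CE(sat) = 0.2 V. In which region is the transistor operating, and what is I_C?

saturation; I_C ≈ 9.1 mA

Assume active: I_B = (4.9 − 0.7)/15 = 0.28 mA, giving I_C = β·I_B = 42 mA.
But then V_CE = 7.7 − 42×0.82 = -26.7 V < V_CE(sat) = 0.2 V — impossible in the active region.
So the transistor is saturated. With V_CE = 0.2 V, I_C = (V_CC − 0.2)/R_C = 7.5/0.82 = 9.15 mA.
Check: β·I_B = 42 mA > I_C = 9.15 mA, confirming saturation.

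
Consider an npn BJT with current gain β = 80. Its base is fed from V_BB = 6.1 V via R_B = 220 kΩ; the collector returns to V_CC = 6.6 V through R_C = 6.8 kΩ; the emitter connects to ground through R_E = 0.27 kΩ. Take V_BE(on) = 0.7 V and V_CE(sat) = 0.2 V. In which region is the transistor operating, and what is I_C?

Assume active: I_B = (6.1 − 0.7)/(220 + 81×0.27) = 0.0223 mA, I_C = β·I_B = 1.79 mA.
Then V_CE = 6.6 − 1.79×6.8 − 1.81×0.27 = -6.03 V < 0.2 V — the active assumption fails.
Re-solve with V_CE = 0.2 V. KCL at the emitter: V_E/R_E = (V_BB−0.7−V_E)/R_B + (V_CC−0.2−V_E)/R_C, giving V_E = 0.25 V.
I_C = (V_CC − 0.2 − V_E)/R_C = (6.4 − 0.25)/6.8 = 0.904 mA.
Check: I_B = (5.4 − 0.25)/220 = 0.0234 mA, and β·I_B = 1.87 mA > I_C, confirming saturation.

saturation; I_C ≈ 0.9 mA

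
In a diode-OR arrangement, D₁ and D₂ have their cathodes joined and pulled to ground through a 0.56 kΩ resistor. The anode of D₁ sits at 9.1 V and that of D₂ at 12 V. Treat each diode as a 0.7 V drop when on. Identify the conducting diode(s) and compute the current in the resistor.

Assume both conduct. Then node N would need to be at both 9.1−0.7 = 8.4 V and 12−0.7 = 11.3 V, which is impossible.
Assume only D₂ conducts: V_N = 12 − 0.7 = 11.3 V, so I_R = 11.3/0.56 = 20.2 mA.
Check D₁: its anode-to-cathode voltage is 9.1 − 11.3 = -2.2 V < 0.7 V, so it is off. The assumption is consistent.

Only D₂ conducts; I_R ≈ 20 mA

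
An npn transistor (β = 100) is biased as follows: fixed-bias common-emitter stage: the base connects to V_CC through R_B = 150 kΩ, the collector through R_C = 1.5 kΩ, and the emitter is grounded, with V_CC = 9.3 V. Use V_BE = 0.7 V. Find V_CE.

V_CE ≈ 0.7 V

Base loop: V_CC = I_B·R_B + V_BE, so I_B = (9.3 − 0.7)/150 kΩ = 0.0573 mA.
In the active region I_C = β·I_B = 100 × 0.0573 = 5.73 mA.
Collector loop: V_CE = V_CC − I_C·R_C = 9.3 − 5.73×1.5 = 0.7 V.
Since V_CE = 0.7 V > V_CE(sat) ≈ 0.2 V, the transistor is in the active region as assumed.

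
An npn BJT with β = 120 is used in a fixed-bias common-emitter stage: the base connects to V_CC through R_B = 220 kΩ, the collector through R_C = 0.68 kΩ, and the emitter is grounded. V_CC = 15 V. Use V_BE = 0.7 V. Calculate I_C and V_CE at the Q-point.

Base loop: V_CC = I_B·R_B + V_BE, so I_B = (15 − 0.7)/220 kΩ = 0.065 mA.
In the active region I_C = β·I_B = 120 × 0.065 = 7.8 mA.
Collector loop: V_CE = V_CC − I_C·R_C = 15 − 7.8×0.68 = 9.7 V.
Since V_CE = 9.7 V > V_CE(sat) ≈ 0.2 V, the transistor is in the active region as assumed.

I_C ≈ 7.8 mA, V_CE ≈ 9.7 V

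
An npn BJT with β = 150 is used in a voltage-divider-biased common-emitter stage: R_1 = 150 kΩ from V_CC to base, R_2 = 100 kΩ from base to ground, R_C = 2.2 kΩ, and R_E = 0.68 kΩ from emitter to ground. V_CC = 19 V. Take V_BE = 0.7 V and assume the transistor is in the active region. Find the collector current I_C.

Thevenize the base divider: V_Th = V_CC·R_2/(R_1+R_2) = 19×100/250 = 7.6 V, R_Th = R_1‖R_2 = 60 kΩ.
Base-emitter loop: V_Th = I_B·R_Th + V_BE + (β+1)I_B·R_E, so I_B = (7.6 − 0.7) / (60 + 151×0.68) = 0.0424 mA.
I_C = β·I_B = 150×0.0424 = 6.36 mA, and I_E = (β+1)I_B = 6.4 mA.
V_CE = V_CC − I_C·R_C − I_E·R_E = 19 − 6.36×2.2 − 6.4×0.68 = 0.648 V.
V_CE = 0.648 V > 0.2 V confirms active-region operation.

I_C ≈ 6.4 mA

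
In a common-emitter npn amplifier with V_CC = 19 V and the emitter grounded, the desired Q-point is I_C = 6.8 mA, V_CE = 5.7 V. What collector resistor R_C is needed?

R_C ≈ 2 kΩ

Collector loop: V_CC = I_C·R_C + V_CE.
R_C = (V_CC − V_CE)/I_C = (19 − 5.7)/6.8 = 1.96 kΩ.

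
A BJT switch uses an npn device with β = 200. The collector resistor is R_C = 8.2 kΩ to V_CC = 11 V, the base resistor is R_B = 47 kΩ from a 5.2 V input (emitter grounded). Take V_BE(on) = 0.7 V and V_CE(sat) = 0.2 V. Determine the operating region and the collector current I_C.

Assume active: I_B = (5.2 − 0.7)/47 = 0.0957 mA, giving I_C = β·I_B = 19.1 mA.
But then V_CE = 11 − 19.1×8.2 = -146 V < V_CE(sat) = 0.2 V — impossible in the active region.
So the transistor is saturated. With V_CE = 0.2 V, I_C = (V_CC − 0.2)/R_C = 10.8/8.2 = 1.32 mA.
Check: β·I_B = 19.1 mA > I_C = 1.32 mA, confirming saturation.

saturation; I_C ≈ 1.3 mA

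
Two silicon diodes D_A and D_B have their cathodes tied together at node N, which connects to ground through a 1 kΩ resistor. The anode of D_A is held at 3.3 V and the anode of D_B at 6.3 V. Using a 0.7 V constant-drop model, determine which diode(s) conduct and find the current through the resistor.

Only D_B conducts; I_R ≈ 5.6 mA

Assume both conduct. Then node N would need to be at both 3.3−0.7 = 2.6 V and 6.3−0.7 = 5.6 V, which is impossible.
Assume only D_B conducts: V_N = 6.3 − 0.7 = 5.6 V, so I_R = 5.6/1 = 5.6 mA.
Check D_A: its anode-to-cathode voltage is 3.3 − 5.6 = -2.3 V < 0.7 V, so it is off. The assumption is consistent.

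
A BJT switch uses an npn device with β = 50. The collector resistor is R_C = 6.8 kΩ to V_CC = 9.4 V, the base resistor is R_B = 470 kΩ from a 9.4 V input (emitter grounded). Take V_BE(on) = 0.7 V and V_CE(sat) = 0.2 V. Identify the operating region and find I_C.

Assume active. Base-emitter loop: I_B = (V_BB − V_BE)/R_B = (9.4 − 0.7)/470 = 0.0185 mA.
I_C = β·I_B = 50×0.0185 = 0.926 mA.
V_CE = V_CC − I_C·R_C = 9.4 − 0.926×6.8 = 3.11 V > V_CE(sat), so the active-region assumption holds.

active; I_C ≈ 0.93 mA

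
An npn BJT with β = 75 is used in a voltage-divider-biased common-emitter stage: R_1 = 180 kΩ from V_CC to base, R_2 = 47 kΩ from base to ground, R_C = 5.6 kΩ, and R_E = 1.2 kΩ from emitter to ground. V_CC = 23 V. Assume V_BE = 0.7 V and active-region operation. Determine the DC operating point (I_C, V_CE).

I_C ≈ 2.4 mA, V_CE ≈ 6.8 V

Thevenize the base divider: V_Th = V_CC·R_2/(R_1+R_2) = 23×47/227 = 4.76 V, R_Th = R_1‖R_2 = 37.3 kΩ.
Base-emitter loop: V_Th = I_B·R_Th + V_BE + (β+1)I_B·R_E, so I_B = (4.76 − 0.7) / (37.3 + 76×1.2) = 0.0316 mA.
I_C = β·I_B = 75×0.0316 = 2.37 mA, and I_E = (β+1)I_B = 2.4 mA.
V_CE = V_CC − I_C·R_C − I_E·R_E = 23 − 2.37×5.6 − 2.4×1.2 = 6.84 V.
V_CE = 6.84 V > 0.2 V confirms active-region operation.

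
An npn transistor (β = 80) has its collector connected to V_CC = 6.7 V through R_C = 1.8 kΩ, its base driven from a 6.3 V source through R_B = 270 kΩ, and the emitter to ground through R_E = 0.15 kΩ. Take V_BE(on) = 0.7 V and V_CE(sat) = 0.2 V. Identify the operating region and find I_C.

active; I_C ≈ 1.6 mA

Assume active. Base-emitter loop: I_B = (V_BB − V_BE)/(R_B + (β+1)R_E) = (6.3 − 0.7)/(270 + 81×0.15) = 0.0198 mA.
I_C = β·I_B = 80×0.0198 = 1.59 mA.
V_CE = V_CC − I_C·R_C − I_E·R_E = 6.7 − 1.59×1.8 − 1.61×0.15 = 3.6 V > V_CE(sat), so the active-region assumption holds.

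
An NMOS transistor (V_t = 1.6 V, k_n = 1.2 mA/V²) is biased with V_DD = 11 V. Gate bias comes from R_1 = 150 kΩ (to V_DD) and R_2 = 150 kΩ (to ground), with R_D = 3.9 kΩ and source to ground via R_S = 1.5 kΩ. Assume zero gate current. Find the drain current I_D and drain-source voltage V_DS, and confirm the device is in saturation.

I_D ≈ 1.5 mA, V_DS ≈ 2.7 V

V_G = V_DD·R_2/(R_1+R_2) = 11×150/300 = 5.5 V.
Assume saturation: I_D = (k_n/2)(V_GS − V_t)² with V_GS = V_G − I_D·R_S = 5.5 − 1.5·I_D.
Substituting gives 1.35·I_D² − 8.02·I_D + 9.13 = 0, with roots I_D = 1.53 or 4.41 mA.
The root I_D = 4.41 mA gives V_GS = -1.11 V ≤ V_t, so take I_D = 1.53 mA.
Then V_GS = 3.2 V and V_DS = V_DD − I_D(R_D+R_S) = 11 − 1.53×5.4 = 2.72 V.
Saturation requires V_DS ≥ V_GS − V_t = 1.6 V; 2.72 ≥ 1.6 ✓.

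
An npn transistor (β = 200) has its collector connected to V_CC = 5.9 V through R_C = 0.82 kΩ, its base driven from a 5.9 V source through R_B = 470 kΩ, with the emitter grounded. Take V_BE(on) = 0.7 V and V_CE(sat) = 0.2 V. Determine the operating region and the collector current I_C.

Assume active. Base-emitter loop: I_B = (V_BB − V_BE)/R_B = (5.9 − 0.7)/470 = 0.0111 mA.
I_C = β·I_B = 200×0.0111 = 2.21 mA.
V_CE = V_CC − I_C·R_C = 5.9 − 2.21×0.82 = 4.09 V > V_CE(sat), so the active-region assumption holds.

active; I_C ≈ 2.2 mA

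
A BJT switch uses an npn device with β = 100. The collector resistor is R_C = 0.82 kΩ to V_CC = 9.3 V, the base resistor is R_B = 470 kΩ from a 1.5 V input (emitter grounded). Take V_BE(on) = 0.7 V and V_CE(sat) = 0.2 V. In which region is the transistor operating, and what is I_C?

Assume active. Base-emitter loop: I_B = (V_BB − V_BE)/R_B = (1.5 − 0.7)/470 = 0.0017 mA.
I_C = β·I_B = 100×0.0017 = 0.17 mA.
V_CE = V_CC − I_C·R_C = 9.3 − 0.17×0.82 = 9.16 V > V_CE(sat), so the active-region assumption holds.

active; I_C ≈ 0.17 mA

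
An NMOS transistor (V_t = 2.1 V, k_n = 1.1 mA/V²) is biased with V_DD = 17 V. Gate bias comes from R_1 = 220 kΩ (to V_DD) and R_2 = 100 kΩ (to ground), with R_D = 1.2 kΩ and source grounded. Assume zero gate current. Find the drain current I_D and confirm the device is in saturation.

I_D ≈ 5.7 mA

V_G = V_DD·R_2/(R_1+R_2) = 17×100/320 = 5.31 V. With the source grounded, V_GS = V_G = 5.31 V.
Assume saturation: I_D = (k_n/2)(V_GS − V_t)² = (1.1/2)×(5.31 − 2.1)² = 0.55×3.21² = 5.68 mA.
V_DS = V_DD − I_D·R_D = 17 − 5.68×1.2 = 10.2 V.
Saturation requires V_DS ≥ V_GS − V_t = 3.21 V; 10.2 ≥ 3.21 ✓.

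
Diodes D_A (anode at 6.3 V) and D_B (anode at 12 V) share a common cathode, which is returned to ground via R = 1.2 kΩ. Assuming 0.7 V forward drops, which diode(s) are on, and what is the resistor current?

Assume both conduct. Then node N would need to be at both 6.3−0.7 = 5.6 V and 12−0.7 = 11.3 V, which is impossible.
Assume only D_B conducts: V_N = 12 − 0.7 = 11.3 V, so I_R = 11.3/1.2 = 9.42 mA.
Check D_A: its anode-to-cathode voltage is 6.3 − 11.3 = -5 V < 0.7 V, so it is off. The assumption is consistent.

Only D_B conducts; I_R ≈ 9.4 mA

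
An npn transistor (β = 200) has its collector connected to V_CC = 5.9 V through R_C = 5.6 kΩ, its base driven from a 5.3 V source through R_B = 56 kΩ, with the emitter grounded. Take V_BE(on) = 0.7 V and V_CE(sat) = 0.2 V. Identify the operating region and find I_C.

saturation; I_C ≈ 1 mA

Assume active: I_B = (5.3 − 0.7)/56 = 0.0821 mA, giving I_C = β·I_B = 16.4 mA.
But then V_CE = 5.9 − 16.4×5.6 = -86.1 V < V_CE(sat) = 0.2 V — impossible in the active region.
So the transistor is saturated. With V_CE = 0.2 V, I_C = (V_CC − 0.2)/R_C = 5.7/5.6 = 1.02 mA.
Check: β·I_B = 16.4 mA > I_C = 1.02 mA, confirming saturation.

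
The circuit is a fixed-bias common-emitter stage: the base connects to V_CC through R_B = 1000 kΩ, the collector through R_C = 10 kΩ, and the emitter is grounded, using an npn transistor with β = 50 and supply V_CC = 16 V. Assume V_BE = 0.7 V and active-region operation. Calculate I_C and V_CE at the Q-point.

I_C ≈ 0.77 mA, V_CE ≈ 8.3 V

Base loop: V_CC = I_B·R_B + V_BE, so I_B = (16 − 0.7)/1000 kΩ = 0.0153 mA.
In the active region I_C = β·I_B = 50 × 0.0153 = 0.765 mA.
Collector loop: V_CE = V_CC − I_C·R_C = 16 − 0.765×10 = 8.35 V.
Since V_CE = 8.35 V > V_CE(sat) ≈ 0.2 V, the transistor is in the active region as assumed.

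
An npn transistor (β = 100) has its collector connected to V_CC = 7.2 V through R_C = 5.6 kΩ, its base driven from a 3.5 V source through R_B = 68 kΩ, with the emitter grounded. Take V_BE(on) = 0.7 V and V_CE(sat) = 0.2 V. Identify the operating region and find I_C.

Assume active: I_B = (3.5 − 0.7)/68 = 0.0412 mA, giving I_C = β·I_B = 4.12 mA.
But then V_CE = 7.2 − 4.12×5.6 = -15.9 V < V_CE(sat) = 0.2 V — impossible in the active region.
So the transistor is saturated. With V_CE = 0.2 V, I_C = (V_CC − 0.2)/R_C = 7/5.6 = 1.25 mA.
Check: β·I_B = 4.12 mA > I_C = 1.25 mA, confirming saturation.

saturation; I_C ≈ 1.2 mA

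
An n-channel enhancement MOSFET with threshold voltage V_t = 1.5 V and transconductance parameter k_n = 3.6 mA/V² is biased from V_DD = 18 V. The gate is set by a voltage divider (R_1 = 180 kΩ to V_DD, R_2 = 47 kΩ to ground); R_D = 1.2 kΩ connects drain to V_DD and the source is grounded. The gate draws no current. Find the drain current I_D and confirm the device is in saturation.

I_D ≈ 8.9 mA

V_G = V_DD·R_2/(R_1+R_2) = 18×47/227 = 3.73 V. With the source grounded, V_GS = V_G = 3.73 V.
Assume saturation: I_D = (k_n/2)(V_GS − V_t)² = (3.6/2)×(3.73 − 1.5)² = 1.8×2.23² = 8.93 mA.
V_DS = V_DD − I_D·R_D = 18 − 8.93×1.2 = 7.29 V.
Saturation requires V_DS ≥ V_GS − V_t = 2.23 V; 7.29 ≥ 2.23 ✓.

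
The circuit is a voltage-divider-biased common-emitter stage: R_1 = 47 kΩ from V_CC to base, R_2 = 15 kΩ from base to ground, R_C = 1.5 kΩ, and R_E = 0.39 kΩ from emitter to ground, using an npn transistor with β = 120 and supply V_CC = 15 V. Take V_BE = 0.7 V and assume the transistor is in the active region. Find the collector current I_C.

Thevenize the base divider: V_Th = V_CC·R_2/(R_1+R_2) = 15×15/62 = 3.63 V, R_Th = R_1‖R_2 = 11.4 kΩ.
Base-emitter loop: V_Th = I_B·R_Th + V_BE + (β+1)I_B·R_E, so I_B = (3.63 − 0.7) / (11.4 + 121×0.39) = 0.05 mA.
I_C = β·I_B = 120×0.05 = 6 mA, and I_E = (β+1)I_B = 6.05 mA.
V_CE = V_CC − I_C·R_C − I_E·R_E = 15 − 6×1.5 − 6.05×0.39 = 3.64 V.
V_CE = 3.64 V > 0.2 V confirms active-region operation.

I_C ≈ 6 mA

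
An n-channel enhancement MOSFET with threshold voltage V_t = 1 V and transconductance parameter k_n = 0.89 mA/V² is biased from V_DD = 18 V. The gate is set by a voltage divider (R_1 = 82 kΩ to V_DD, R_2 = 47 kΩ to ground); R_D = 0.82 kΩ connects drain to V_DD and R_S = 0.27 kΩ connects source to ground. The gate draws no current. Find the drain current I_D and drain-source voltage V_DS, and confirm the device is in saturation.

V_G = V_DD·R_2/(R_1+R_2) = 18×47/129 = 6.56 V.
Assume saturation: I_D = (k_n/2)(V_GS − V_t)² with V_GS = V_G − I_D·R_S = 6.56 − 0.27·I_D.
Substituting gives 0.0324·I_D² − 2.34·I_D + 13.7 = 0, with roots I_D = 6.47 or 65.5 mA.
The root I_D = 65.5 mA gives V_GS = -11.1 V ≤ V_t, so take I_D = 6.47 mA.
Then V_GS = 4.81 V and V_DS = V_DD − I_D(R_D+R_S) = 18 − 6.47×1.09 = 11 V.
Saturation requires V_DS ≥ V_GS − V_t = 3.81 V; 11 ≥ 3.81 ✓.

I_D ≈ 6.5 mA, V_DS ≈ 11 V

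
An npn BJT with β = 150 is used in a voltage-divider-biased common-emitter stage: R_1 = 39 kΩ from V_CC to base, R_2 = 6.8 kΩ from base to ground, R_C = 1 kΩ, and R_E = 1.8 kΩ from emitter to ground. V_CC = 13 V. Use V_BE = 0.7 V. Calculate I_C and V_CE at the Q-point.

I_C ≈ 0.66 mA, V_CE ≈ 11 V

Thevenize the base divider: V_Th = V_CC·R_2/(R_1+R_2) = 13×6.8/45.8 = 1.93 V, R_Th = R_1‖R_2 = 5.79 kΩ.
Base-emitter loop: V_Th = I_B·R_Th + V_BE + (β+1)I_B·R_E, so I_B = (1.93 − 0.7) / (5.79 + 151×1.8) = 0.00443 mA.
I_C = β·I_B = 150×0.00443 = 0.665 mA, and I_E = (β+1)I_B = 0.669 mA.
V_CE = V_CC − I_C·R_C − I_E·R_E = 13 − 0.665×1 − 0.669×1.8 = 11.1 V.
V_CE = 11.1 V > 0.2 V confirms active-region operation.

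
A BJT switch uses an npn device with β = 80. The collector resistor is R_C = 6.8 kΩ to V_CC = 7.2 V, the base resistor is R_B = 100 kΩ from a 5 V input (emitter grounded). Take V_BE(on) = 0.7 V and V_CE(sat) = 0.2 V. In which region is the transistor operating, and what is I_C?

saturation; I_C ≈ 1 mA

Assume active: I_B = (5 − 0.7)/100 = 0.043 mA, giving I_C = β·I_B = 3.44 mA.
But then V_CE = 7.2 − 3.44×6.8 = -16.2 V < V_CE(sat) = 0.2 V — impossible in the active region.
So the transistor is saturated. With V_CE = 0.2 V, I_C = (V_CC − 0.2)/R_C = 7/6.8 = 1.03 mA.
Check: β·I_B = 3.44 mA > I_C = 1.03 mA, confirming saturation.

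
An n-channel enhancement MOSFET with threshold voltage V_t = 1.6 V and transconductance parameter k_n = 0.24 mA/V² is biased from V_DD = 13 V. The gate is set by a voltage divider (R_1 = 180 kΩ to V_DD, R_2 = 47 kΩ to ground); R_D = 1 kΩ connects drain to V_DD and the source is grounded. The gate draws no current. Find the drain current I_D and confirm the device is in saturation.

I_D ≈ 0.14 mA

V_G = V_DD·R_2/(R_1+R_2) = 13×47/227 = 2.69 V. With the source grounded, V_GS = V_G = 2.69 V.
Assume saturation: I_D = (k_n/2)(V_GS − V_t)² = (0.24/2)×(2.69 − 1.6)² = 0.12×1.09² = 0.143 mA.
V_DS = V_DD − I_D·R_D = 13 − 0.143×1 = 12.9 V.
Saturation requires V_DS ≥ V_GS − V_t = 1.09 V; 12.9 ≥ 1.09 ✓.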